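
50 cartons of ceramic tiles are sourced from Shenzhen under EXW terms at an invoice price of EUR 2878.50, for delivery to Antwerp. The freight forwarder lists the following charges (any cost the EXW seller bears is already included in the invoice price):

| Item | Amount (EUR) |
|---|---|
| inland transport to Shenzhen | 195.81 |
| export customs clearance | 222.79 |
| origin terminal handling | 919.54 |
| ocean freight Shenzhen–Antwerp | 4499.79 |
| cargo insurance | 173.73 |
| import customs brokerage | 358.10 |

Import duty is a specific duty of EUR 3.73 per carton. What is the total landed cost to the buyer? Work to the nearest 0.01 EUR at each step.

Total landed cost: EUR 9434.76

EXW: the seller makes goods available at their premises; the buyer bears all onward costs.
CIF value = EXW price + inland to port + export clearance + origin terminal + freight + insurance = 2878.50 + 195.81 + 222.79 + 919.54 + 4499.79 + 173.73 = 8890.16
Import duty = 50 × 3.73 = 186.50
Buyer bears: inland to port 195.81 + export clearance 222.79 + origin terminal 919.54 + freight 4499.79 + insurance 173.73 + brokerage 358.10 + duty 186.50 = 6556.26
Landed cost = invoice 2878.50 + 6556.26 = 9434.76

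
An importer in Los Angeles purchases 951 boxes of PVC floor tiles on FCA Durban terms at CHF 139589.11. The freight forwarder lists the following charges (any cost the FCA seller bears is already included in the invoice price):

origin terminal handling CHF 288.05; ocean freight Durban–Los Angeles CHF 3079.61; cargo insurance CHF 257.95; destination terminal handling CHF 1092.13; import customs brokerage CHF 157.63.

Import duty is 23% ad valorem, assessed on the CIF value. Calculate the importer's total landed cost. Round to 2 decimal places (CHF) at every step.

FCA: the seller delivers export-cleared goods to the carrier; the buyer bears costs from that point.
CIF value = FCA price + origin terminal + freight + insurance = 139589.11 + 288.05 + 3079.61 + 257.95 = 143214.72
Import duty = 143214.72 × 23% = 32939.39
Buyer bears: origin terminal 288.05 + freight 3079.61 + insurance 257.95 + destination terminal 1092.13 + brokerage 157.63 + duty 32939.39 = 37814.76
Landed cost = invoice 139589.11 + 37814.76 = 177403.87

Total landed cost: CHF 177403.87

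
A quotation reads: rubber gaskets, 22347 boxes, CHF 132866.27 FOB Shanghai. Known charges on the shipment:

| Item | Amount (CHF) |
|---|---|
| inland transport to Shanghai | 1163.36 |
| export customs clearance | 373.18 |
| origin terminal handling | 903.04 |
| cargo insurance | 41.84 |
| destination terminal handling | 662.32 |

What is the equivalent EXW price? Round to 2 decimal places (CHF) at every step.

Not relevant to the conversion: destination terminal, insurance — on the buyer under both terms; not part of either seller's price.
From FOB to EXW, the seller no longer bears: inland to port, export clearance, origin terminal.
EXW price = 132866.27 − 1163.36 − 373.18 − 903.04 = 130426.69

EXW price: CHF 130426.69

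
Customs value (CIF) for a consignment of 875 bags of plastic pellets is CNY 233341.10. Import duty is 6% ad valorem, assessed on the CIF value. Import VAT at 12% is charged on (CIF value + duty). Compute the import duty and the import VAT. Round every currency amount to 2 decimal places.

Import duty: CNY 14000.47; import VAT: CNY 29680.99

Import duty = 233341.10 × 6% = 14000.47
VAT base = CIF + duty = 233341.10 + 14000.47 = 247341.57
Import VAT = 247341.57 × 12% = 29680.99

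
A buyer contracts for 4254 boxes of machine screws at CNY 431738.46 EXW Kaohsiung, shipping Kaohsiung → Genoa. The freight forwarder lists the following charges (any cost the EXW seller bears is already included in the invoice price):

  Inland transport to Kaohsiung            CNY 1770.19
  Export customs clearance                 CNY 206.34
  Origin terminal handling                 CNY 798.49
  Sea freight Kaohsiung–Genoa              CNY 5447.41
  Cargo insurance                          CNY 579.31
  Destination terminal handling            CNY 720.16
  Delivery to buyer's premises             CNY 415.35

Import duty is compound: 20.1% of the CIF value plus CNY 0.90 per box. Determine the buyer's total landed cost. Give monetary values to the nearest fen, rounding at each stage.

Total landed cost: CNY 534052.89

EXW: the seller makes goods available at their premises; the buyer bears all onward costs.
CIF value = EXW price + inland to port + export clearance + origin terminal + freight + insurance = 431738.46 + 1770.19 + 206.34 + 798.49 + 5447.41 + 579.31 = 440540.20
Ad valorem component: 440540.20 × 20.1% = 88548.58
Specific component: 4254 × 0.90 = 3828.60
Import duty = 88548.58 + 3828.60 = 92377.18
Buyer bears: inland to port 1770.19 + export clearance 206.34 + origin terminal 798.49 + freight 5447.41 + insurance 579.31 + destination terminal 720.16 + delivery 415.35 + duty 92377.18 = 102314.43
Landed cost = invoice 431738.46 + 102314.43 = 534052.89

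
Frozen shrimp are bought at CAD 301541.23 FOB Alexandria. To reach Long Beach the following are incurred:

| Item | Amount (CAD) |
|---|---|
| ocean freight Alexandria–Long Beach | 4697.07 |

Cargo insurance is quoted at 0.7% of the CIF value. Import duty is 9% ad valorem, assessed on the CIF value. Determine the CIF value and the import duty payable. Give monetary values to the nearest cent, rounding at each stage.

Let C be the CIF value. C = FOB price + freight + 0.7% × C
C − 0.7% × C = 301541.23 + 4697.07
0.993 × C = 306238.30
C = 306238.30 / 0.993 = 308397.08
Insurance premium = 0.7% × 308397.08 = 2158.78
Import duty = 308397.08 × 9% = 27755.74

CIF value: CAD 308397.08; import duty: CAD 27755.74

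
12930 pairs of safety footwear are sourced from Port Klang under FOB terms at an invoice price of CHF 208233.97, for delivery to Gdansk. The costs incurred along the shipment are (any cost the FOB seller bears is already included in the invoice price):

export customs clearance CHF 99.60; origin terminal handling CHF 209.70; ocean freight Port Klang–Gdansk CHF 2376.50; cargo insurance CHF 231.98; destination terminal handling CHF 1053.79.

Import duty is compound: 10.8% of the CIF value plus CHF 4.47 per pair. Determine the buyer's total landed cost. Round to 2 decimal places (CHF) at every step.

FOB: the seller bears costs until goods are on board at the origin port; the buyer bears freight, insurance and all costs thereafter.
Already in the invoice (seller's account under FOB): export clearance, origin terminal — exclude.
CIF value = FOB price + freight + insurance = 208233.97 + 2376.50 + 231.98 = 210842.45
Ad valorem component: 210842.45 × 10.8% = 22770.98
Specific component: 12930 × 4.47 = 57797.10
Import duty = 22770.98 + 57797.10 = 80568.08
Buyer bears: freight 2376.50 + insurance 231.98 + destination terminal 1053.79 + duty 80568.08 = 84230.35
Landed cost = invoice 208233.97 + 84230.35 = 292464.32

Total landed cost: CHF 292464.32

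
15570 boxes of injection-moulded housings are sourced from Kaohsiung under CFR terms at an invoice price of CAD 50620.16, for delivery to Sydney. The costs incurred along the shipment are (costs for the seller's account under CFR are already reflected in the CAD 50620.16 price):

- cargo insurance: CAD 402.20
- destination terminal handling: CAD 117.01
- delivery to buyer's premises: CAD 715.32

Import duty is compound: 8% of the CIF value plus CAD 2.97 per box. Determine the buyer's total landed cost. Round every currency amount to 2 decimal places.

CFR: the seller pays costs through ocean freight to the destination port, but not insurance.
CIF value = CFR price + insurance = 50620.16 + 402.20 = 51022.36
Ad valorem component: 51022.36 × 8% = 4081.79
Specific component: 15570 × 2.97 = 46242.90
Import duty = 4081.79 + 46242.90 = 50324.69
Buyer bears: insurance 402.20 + destination terminal 117.01 + delivery 715.32 + duty 50324.69 = 51559.22
Landed cost = invoice 50620.16 + 51559.22 = 102179.38

Total landed cost: CAD 102179.38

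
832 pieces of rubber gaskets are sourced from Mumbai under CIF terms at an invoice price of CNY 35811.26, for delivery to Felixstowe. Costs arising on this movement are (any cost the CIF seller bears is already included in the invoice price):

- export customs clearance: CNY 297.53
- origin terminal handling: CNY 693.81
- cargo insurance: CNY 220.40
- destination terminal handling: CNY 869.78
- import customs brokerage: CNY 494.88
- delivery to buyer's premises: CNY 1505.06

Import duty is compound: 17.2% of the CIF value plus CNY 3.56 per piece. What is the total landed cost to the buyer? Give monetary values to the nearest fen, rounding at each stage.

CIF: the seller pays costs through ocean freight and marine insurance to the destination port.
Already in the invoice (seller's account under CIF): export clearance, origin terminal, insurance — exclude.
The CIF price already equals the CIF value: 35811.26
Ad valorem component: 35811.26 × 17.2% = 6159.54
Specific component: 832 × 3.56 = 2961.92
Import duty = 6159.54 + 2961.92 = 9121.46
Buyer bears: destination terminal 869.78 + brokerage 494.88 + delivery 1505.06 + duty 9121.46 = 11991.18
Landed cost = invoice 35811.26 + 11991.18 = 47802.44

Total landed cost: CNY 47802.44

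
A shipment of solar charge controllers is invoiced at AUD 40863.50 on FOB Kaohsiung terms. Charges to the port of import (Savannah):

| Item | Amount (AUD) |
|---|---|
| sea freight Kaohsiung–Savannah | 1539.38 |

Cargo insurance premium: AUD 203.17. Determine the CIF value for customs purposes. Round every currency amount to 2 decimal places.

CIF = FOB price + freight + insurance
CIF = 40863.50 + 1539.38 + 203.17 = 42606.05

CIF value: AUD 42606.05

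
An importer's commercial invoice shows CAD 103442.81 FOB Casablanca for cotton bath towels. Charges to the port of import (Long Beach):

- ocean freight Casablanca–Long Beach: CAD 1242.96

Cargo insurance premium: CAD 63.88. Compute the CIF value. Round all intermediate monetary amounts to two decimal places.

CIF value: CAD 104749.65

CIF = FOB price + freight + insurance
CIF = 103442.81 + 1242.96 + 63.88 = 104749.65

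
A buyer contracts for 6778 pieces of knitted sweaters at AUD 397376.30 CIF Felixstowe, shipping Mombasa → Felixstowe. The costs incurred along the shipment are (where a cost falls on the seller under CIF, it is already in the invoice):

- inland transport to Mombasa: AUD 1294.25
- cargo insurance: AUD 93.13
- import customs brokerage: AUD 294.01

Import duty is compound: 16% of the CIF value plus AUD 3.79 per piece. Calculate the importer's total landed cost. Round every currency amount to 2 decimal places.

CIF: the seller pays costs through ocean freight and marine insurance to the destination port.
Already in the invoice (seller's account under CIF): inland to port, insurance — exclude.
The CIF price already equals the CIF value: 397376.30
Ad valorem component: 397376.30 × 16% = 63580.21
Specific component: 6778 × 3.79 = 25688.62
Import duty = 63580.21 + 25688.62 = 89268.83
Buyer bears: brokerage 294.01 + duty 89268.83 = 89562.84
Landed cost = invoice 397376.30 + 89562.84 = 486939.14

Total landed cost: AUD 486939.14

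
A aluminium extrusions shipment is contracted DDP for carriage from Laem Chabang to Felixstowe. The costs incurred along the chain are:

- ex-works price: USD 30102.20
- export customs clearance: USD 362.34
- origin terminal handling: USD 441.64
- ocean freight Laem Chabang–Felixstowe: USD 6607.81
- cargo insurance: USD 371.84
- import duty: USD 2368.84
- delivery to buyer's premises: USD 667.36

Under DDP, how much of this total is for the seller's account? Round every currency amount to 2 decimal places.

Seller's account: USD 40922.03

DDP: the seller bears all costs including import duty.
Seller's account: goods 30102.20 + export clearance 362.34 + origin terminal 441.64 + freight 6607.81 + insurance 371.84 + duty 2368.84 + delivery 667.36 = 40922.03
Buyer's account: 0.00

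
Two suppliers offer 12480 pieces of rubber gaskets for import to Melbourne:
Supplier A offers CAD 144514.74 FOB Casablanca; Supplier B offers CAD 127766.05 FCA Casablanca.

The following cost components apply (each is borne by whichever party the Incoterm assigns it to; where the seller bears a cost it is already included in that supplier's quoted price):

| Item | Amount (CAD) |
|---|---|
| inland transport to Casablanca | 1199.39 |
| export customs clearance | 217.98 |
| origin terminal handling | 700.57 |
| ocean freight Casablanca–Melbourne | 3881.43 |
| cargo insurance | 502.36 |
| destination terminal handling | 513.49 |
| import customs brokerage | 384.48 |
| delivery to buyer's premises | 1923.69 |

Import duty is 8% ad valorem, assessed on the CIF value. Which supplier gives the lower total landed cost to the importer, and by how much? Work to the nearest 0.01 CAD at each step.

Supplier A (FOB):
CIF value = FOB price + freight + insurance = 144514.74 + 3881.43 + 502.36 = 148898.53
Import duty = 148898.53 × 8% = 11911.88
Buyer bears (A): 3881.43 + 502.36 + 513.49 + 384.48 + 1923.69 = 7205.45
Landed cost (A) = invoice 144514.74 + 7205.45 + duty 11911.88 = 163632.07
Supplier B (FCA):
CIF value = FCA price + origin terminal + freight + insurance = 127766.05 + 700.57 + 3881.43 + 502.36 = 132850.41
Import duty = 132850.41 × 8% = 10628.03
Buyer bears (B): 700.57 + 3881.43 + 502.36 + 513.49 + 384.48 + 1923.69 = 7906.02
Landed cost (B) = invoice 127766.05 + 7906.02 + duty 10628.03 = 146300.10
Difference = |163632.07 − 146300.10| = 17331.97

Supplier B is cheaper by CAD 17331.97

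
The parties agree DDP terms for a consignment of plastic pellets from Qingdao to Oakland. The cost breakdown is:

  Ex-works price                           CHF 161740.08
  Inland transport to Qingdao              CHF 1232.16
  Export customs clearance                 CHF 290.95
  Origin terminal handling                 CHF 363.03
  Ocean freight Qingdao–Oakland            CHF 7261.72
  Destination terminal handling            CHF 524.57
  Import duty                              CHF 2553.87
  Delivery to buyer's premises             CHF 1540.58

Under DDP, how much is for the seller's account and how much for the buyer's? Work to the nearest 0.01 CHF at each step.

DDP: the seller bears all costs including import duty.
Seller's account: goods 161740.08 + inland to port 1232.16 + export clearance 290.95 + origin terminal 363.03 + freight 7261.72 + destination terminal 524.57 + duty 2553.87 + delivery 1540.58 = 175506.96
Buyer's account: 0.00

Seller: CHF 175506.96; buyer: CHF 0.00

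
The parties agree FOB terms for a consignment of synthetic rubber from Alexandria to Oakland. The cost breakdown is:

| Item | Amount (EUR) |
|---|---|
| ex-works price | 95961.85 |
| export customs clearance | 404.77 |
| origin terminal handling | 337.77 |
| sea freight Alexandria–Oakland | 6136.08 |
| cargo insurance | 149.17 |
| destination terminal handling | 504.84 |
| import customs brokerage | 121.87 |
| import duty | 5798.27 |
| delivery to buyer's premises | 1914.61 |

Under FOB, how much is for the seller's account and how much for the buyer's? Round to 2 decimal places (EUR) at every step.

Seller: EUR 96704.39; buyer: EUR 14624.84

FOB: the seller bears costs until goods are on board at the origin port; the buyer bears freight, insurance and all costs thereafter.
Seller's account: goods 95961.85 + export clearance 404.77 + origin terminal 337.77 = 96704.39
Buyer's account: freight 6136.08 + insurance 149.17 + destination terminal 504.84 + brokerage 121.87 + duty 5798.27 + delivery 1914.61 = 14624.84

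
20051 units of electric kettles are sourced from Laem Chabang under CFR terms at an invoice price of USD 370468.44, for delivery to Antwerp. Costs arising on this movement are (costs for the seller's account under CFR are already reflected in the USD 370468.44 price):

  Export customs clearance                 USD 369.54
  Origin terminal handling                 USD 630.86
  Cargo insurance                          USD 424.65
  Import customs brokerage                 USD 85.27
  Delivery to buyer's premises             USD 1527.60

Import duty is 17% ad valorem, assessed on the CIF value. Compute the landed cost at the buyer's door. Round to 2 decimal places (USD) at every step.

Total landed cost: USD 435557.79

CFR: the seller pays costs through ocean freight to the destination port, but not insurance.
Already in the invoice (seller's account under CFR): export clearance, origin terminal — exclude.
CIF value = CFR price + insurance = 370468.44 + 424.65 = 370893.09
Import duty = 370893.09 × 17% = 63051.83
Buyer bears: insurance 424.65 + brokerage 85.27 + delivery 1527.60 + duty 63051.83 = 65089.35
Landed cost = invoice 370468.44 + 65089.35 = 435557.79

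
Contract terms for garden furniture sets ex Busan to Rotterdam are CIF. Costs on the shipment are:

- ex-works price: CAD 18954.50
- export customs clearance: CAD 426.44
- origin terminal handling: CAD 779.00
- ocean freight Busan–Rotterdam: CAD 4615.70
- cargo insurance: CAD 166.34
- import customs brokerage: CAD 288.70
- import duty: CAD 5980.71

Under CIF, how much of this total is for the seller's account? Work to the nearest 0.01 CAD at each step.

CIF: the seller pays costs through ocean freight and marine insurance to the destination port.
Seller's account: goods 18954.50 + export clearance 426.44 + origin terminal 779.00 + freight 4615.70 + insurance 166.34 = 24941.98
Buyer's account: brokerage 288.70 + duty 5980.71 = 6269.41

Seller's account: CAD 24941.98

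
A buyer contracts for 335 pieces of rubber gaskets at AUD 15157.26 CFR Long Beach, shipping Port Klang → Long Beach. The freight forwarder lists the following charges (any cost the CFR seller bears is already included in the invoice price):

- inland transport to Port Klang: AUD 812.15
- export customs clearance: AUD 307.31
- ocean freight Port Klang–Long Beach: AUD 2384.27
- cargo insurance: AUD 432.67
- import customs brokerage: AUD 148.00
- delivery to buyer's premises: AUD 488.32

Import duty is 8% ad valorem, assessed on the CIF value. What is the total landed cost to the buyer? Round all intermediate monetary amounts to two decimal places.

CFR: the seller pays costs through ocean freight to the destination port, but not insurance.
Already in the invoice (seller's account under CFR): inland to port, export clearance, freight — exclude.
CIF value = CFR price + insurance = 15157.26 + 432.67 = 15589.93
Import duty = 15589.93 × 8% = 1247.19
Buyer bears: insurance 432.67 + brokerage 148.00 + delivery 488.32 + duty 1247.19 = 2316.18
Landed cost = invoice 15157.26 + 2316.18 = 17473.44

Total landed cost: AUD 17473.44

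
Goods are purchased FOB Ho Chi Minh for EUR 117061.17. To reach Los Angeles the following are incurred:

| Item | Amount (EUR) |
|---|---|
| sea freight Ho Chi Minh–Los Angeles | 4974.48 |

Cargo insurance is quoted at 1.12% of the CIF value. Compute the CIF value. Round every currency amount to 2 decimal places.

Let C be the CIF value. C = FOB price + freight + 1.12% × C
C − 1.12% × C = 117061.17 + 4974.48
0.9888 × C = 122035.65
C = 122035.65 / 0.9888 = 123417.93
Insurance premium = 1.12% × 123417.93 = 1382.28

CIF value: EUR 123417.93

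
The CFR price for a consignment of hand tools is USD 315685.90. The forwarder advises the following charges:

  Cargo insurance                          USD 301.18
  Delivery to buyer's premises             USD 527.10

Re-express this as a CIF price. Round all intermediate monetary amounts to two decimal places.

Not relevant to the conversion: delivery — on the buyer under both terms; not part of either seller's price.
From CFR to CIF, the seller additionally bears: insurance.
CIF price = 315685.90 + 301.18 = 315987.08

CIF price: USD 315987.08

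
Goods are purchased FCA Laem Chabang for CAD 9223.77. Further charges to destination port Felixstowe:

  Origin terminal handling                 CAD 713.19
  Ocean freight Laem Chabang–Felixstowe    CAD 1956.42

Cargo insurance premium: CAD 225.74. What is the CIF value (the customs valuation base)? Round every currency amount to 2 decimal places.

CIF = FCA price + pre-shipment costs + freight + insurance
CIF = 9223.77 + 713.19 + 1956.42 + 225.74 = 12119.12

CIF value: CAD 12119.12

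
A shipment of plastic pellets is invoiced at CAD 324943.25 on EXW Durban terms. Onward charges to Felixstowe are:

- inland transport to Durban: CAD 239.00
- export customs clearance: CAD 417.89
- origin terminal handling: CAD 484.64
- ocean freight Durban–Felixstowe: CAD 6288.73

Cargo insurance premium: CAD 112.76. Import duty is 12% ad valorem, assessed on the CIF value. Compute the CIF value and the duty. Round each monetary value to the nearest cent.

CIF value: CAD 332486.27; import duty: CAD 39898.35

CIF = EXW price + pre-shipment costs + freight + insurance
CIF = 324943.25 + 239.00 + 417.89 + 484.64 + 6288.73 + 112.76 = 332486.27
Import duty = 332486.27 × 12% = 39898.35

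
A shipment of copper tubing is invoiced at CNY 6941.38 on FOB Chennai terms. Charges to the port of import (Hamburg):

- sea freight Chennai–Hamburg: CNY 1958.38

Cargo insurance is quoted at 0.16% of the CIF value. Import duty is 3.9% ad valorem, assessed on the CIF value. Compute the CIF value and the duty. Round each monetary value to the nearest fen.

Let C be the CIF value. C = FOB price + freight + 0.16% × C
C − 0.16% × C = 6941.38 + 1958.38
0.9984 × C = 8899.76
C = 8899.76 / 0.9984 = 8914.02
Insurance premium = 0.16% × 8914.02 = 14.26
Import duty = 8914.02 × 3.9% = 347.65

CIF value: CNY 8914.02; import duty: CNY 347.65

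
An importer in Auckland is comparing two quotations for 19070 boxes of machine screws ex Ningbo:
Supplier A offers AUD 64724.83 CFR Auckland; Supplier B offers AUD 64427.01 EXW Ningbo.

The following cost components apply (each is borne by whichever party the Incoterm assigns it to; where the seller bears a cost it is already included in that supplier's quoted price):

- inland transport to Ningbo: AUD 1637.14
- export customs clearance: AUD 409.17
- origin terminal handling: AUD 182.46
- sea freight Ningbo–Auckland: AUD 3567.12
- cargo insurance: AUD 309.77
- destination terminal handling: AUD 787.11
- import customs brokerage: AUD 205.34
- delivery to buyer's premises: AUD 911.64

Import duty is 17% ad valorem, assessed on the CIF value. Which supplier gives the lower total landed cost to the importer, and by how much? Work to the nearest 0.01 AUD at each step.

Supplier A (CFR):
CIF value = CFR price + insurance = 64724.83 + 309.77 = 65034.60
Import duty = 65034.60 × 17% = 11055.88
Buyer bears (A): 309.77 + 787.11 + 205.34 + 911.64 = 2213.86
Landed cost (A) = invoice 64724.83 + 2213.86 + duty 11055.88 = 77994.57
Supplier B (EXW):
CIF value = EXW price + inland to port + export clearance + origin terminal + freight + insurance = 64427.01 + 1637.14 + 409.17 + 182.46 + 3567.12 + 309.77 = 70532.67
Import duty = 70532.67 × 17% = 11990.55
Buyer bears (B): 1637.14 + 409.17 + 182.46 + 3567.12 + 309.77 + 787.11 + 205.34 + 911.64 = 8009.75
Landed cost (B) = invoice 64427.01 + 8009.75 + duty 11990.55 = 84427.31
Difference = |77994.57 − 84427.31| = 6432.74

Supplier A is cheaper by AUD 6432.74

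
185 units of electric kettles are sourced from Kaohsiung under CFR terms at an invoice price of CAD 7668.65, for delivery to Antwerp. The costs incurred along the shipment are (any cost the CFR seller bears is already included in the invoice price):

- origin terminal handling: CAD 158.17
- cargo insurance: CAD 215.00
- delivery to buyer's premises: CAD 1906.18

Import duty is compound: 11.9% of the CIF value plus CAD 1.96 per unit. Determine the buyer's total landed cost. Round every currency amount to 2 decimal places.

CFR: the seller pays costs through ocean freight to the destination port, but not insurance.
Already in the invoice (seller's account under CFR): origin terminal — exclude.
CIF value = CFR price + insurance = 7668.65 + 215.00 = 7883.65
Ad valorem component: 7883.65 × 11.9% = 938.15
Specific component: 185 × 1.96 = 362.60
Import duty = 938.15 + 362.60 = 1300.75
Buyer bears: insurance 215.00 + delivery 1906.18 + duty 1300.75 = 3421.93
Landed cost = invoice 7668.65 + 3421.93 = 11090.58

Total landed cost: CAD 11090.58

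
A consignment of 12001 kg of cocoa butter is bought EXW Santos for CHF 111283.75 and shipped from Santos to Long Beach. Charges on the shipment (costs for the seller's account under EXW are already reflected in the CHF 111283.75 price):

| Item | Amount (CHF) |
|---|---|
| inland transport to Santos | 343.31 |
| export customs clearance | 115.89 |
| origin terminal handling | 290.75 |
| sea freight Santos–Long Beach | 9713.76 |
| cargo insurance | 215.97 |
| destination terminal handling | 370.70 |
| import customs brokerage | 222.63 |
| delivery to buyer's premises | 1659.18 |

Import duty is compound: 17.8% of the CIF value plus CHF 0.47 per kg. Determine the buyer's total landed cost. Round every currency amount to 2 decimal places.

EXW: the seller makes goods available at their premises; the buyer bears all onward costs.
CIF value = EXW price + inland to port + export clearance + origin terminal + freight + insurance = 111283.75 + 343.31 + 115.89 + 290.75 + 9713.76 + 215.97 = 121963.43
Ad valorem component: 121963.43 × 17.8% = 21709.49
Specific component: 12001 × 0.47 = 5640.47
Import duty = 21709.49 + 5640.47 = 27349.96
Buyer bears: inland to port 343.31 + export clearance 115.89 + origin terminal 290.75 + freight 9713.76 + insurance 215.97 + destination terminal 370.70 + brokerage 222.63 + delivery 1659.18 + duty 27349.96 = 40282.15
Landed cost = invoice 111283.75 + 40282.15 = 151565.90

Total landed cost: CHF 151565.90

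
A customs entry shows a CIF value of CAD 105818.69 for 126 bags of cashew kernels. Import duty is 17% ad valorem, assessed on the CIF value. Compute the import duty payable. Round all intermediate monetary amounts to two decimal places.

Import duty = 105818.69 × 17% = 17989.18

Import duty: CAD 17989.18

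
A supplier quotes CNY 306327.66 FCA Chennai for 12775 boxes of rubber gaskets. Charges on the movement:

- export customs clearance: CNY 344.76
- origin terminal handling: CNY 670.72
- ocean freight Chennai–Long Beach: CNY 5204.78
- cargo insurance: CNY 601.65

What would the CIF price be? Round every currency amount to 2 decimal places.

Not relevant to the conversion: export clearance — on the seller under both FCA and CIF; already in the FCA price and stays in the CIF price.
From FCA to CIF, the seller additionally bears: origin terminal, freight, insurance.
CIF price = 306327.66 + 670.72 + 5204.78 + 601.65 = 312804.81

CIF price: CNY 312804.81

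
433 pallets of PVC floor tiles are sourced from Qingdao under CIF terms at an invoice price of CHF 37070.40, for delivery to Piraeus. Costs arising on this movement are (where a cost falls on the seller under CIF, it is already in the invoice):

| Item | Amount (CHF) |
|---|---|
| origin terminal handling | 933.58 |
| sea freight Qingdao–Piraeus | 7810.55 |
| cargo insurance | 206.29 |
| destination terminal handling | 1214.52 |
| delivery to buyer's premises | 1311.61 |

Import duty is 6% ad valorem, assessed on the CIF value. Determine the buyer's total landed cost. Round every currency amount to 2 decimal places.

Total landed cost: CHF 41820.75

CIF: the seller pays costs through ocean freight and marine insurance to the destination port.
Already in the invoice (seller's account under CIF): origin terminal, freight, insurance — exclude.
The CIF price already equals the CIF value: 37070.40
Import duty = 37070.40 × 6% = 2224.22
Buyer bears: destination terminal 1214.52 + delivery 1311.61 + duty 2224.22 = 4750.35
Landed cost = invoice 37070.40 + 4750.35 = 41820.75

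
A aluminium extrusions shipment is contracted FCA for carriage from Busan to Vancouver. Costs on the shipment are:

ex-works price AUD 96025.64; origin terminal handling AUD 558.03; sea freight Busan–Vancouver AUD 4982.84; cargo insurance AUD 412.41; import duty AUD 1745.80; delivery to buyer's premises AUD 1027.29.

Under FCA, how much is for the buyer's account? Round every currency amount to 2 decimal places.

FCA: the seller delivers export-cleared goods to the carrier; the buyer bears costs from that point.
Seller's account: goods 96025.64 = 96025.64
Buyer's account: origin terminal 558.03 + freight 4982.84 + insurance 412.41 + duty 1745.80 + delivery 1027.29 = 8726.37

Buyer's account: AUD 8726.37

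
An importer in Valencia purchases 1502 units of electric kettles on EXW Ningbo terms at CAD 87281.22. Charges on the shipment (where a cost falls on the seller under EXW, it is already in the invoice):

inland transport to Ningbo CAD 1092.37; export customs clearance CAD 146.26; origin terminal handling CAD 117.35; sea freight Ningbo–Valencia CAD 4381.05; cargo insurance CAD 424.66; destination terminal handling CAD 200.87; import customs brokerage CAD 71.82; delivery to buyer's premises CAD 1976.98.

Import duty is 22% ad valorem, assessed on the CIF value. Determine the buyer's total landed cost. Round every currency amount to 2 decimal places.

Total landed cost: CAD 116250.02

EXW: the seller makes goods available at their premises; the buyer bears all onward costs.
CIF value = EXW price + inland to port + export clearance + origin terminal + freight + insurance = 87281.22 + 1092.37 + 146.26 + 117.35 + 4381.05 + 424.66 = 93442.91
Import duty = 93442.91 × 22% = 20557.44
Buyer bears: inland to port 1092.37 + export clearance 146.26 + origin terminal 117.35 + freight 4381.05 + insurance 424.66 + destination terminal 200.87 + brokerage 71.82 + delivery 1976.98 + duty 20557.44 = 28968.80
Landed cost = invoice 87281.22 + 28968.80 = 116250.02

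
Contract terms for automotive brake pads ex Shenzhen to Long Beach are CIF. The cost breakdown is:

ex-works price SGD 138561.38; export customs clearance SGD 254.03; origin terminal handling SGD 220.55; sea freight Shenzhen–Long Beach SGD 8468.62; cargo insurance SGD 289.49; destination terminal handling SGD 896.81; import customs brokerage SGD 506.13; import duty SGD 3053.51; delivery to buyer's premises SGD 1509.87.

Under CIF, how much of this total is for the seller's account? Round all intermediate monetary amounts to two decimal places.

Seller's account: SGD 147794.07

CIF: the seller pays costs through ocean freight and marine insurance to the destination port.
Seller's account: goods 138561.38 + export clearance 254.03 + origin terminal 220.55 + freight 8468.62 + insurance 289.49 = 147794.07
Buyer's account: destination terminal 896.81 + brokerage 506.13 + duty 3053.51 + delivery 1509.87 = 5966.32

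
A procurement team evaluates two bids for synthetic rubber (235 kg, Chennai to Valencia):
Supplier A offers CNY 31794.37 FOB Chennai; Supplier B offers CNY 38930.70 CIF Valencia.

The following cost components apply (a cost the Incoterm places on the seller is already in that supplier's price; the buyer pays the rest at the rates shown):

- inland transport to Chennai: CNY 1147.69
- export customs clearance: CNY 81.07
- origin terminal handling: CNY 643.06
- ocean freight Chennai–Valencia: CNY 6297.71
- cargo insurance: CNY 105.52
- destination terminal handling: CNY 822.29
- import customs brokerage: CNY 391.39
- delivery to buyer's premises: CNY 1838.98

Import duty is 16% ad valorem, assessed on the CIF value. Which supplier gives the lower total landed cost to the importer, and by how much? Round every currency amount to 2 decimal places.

Supplier A (FOB):
CIF value = FOB price + freight + insurance = 31794.37 + 6297.71 + 105.52 = 38197.60
Import duty = 38197.60 × 16% = 6111.62
Buyer bears (A): 6297.71 + 105.52 + 822.29 + 391.39 + 1838.98 = 9455.89
Landed cost (A) = invoice 31794.37 + 9455.89 + duty 6111.62 = 47361.88
Supplier B (CIF):
The CIF price already equals the CIF value: 38930.70
Import duty = 38930.70 × 16% = 6228.91
Buyer bears (B): 822.29 + 391.39 + 1838.98 = 3052.66
Landed cost (B) = invoice 38930.70 + 3052.66 + duty 6228.91 = 48212.27
Difference = |47361.88 − 48212.27| = 850.39

Supplier A is cheaper by CNY 850.39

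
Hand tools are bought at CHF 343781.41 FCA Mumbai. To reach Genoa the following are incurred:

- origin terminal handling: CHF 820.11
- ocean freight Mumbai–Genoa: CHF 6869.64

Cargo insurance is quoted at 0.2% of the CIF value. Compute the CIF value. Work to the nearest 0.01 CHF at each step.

CIF value: CHF 352175.51

Let C be the CIF value. C = FCA price + pre-shipment costs + freight + 0.2% × C
C − 0.2% × C = 343781.41 + 820.11 + 6869.64
0.998 × C = 351471.16
C = 351471.16 / 0.998 = 352175.51
Insurance premium = 0.2% × 352175.51 = 704.35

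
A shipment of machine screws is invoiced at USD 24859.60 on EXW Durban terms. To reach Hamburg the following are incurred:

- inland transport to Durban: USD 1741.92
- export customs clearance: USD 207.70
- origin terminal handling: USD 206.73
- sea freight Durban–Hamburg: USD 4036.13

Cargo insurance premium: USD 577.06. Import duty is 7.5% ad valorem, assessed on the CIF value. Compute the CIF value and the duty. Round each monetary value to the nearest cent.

CIF value: USD 31629.14; import duty: USD 2372.19

CIF = EXW price + pre-shipment costs + freight + insurance
CIF = 24859.60 + 1741.92 + 207.70 + 206.73 + 4036.13 + 577.06 = 31629.14
Import duty = 31629.14 × 7.5% = 2372.19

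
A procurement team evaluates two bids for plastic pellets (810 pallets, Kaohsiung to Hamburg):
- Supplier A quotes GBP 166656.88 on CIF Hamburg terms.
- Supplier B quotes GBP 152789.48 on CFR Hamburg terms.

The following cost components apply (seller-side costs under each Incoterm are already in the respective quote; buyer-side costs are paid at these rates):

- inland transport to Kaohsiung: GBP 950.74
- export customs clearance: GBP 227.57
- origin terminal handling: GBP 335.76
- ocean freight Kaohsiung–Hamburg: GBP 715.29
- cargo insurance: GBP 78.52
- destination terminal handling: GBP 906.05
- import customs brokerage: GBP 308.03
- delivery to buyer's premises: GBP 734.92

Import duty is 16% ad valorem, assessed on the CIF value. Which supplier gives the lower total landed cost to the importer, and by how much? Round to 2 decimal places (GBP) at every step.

Supplier A (CIF):
The CIF price already equals the CIF value: 166656.88
Import duty = 166656.88 × 16% = 26665.10
Buyer bears (A): 906.05 + 308.03 + 734.92 = 1949.00
Landed cost (A) = invoice 166656.88 + 1949.00 + duty 26665.10 = 195270.98
Supplier B (CFR):
CIF value = CFR price + insurance = 152789.48 + 78.52 = 152868.00
Import duty = 152868.00 × 16% = 24458.88
Buyer bears (B): 78.52 + 906.05 + 308.03 + 734.92 = 2027.52
Landed cost (B) = invoice 152789.48 + 2027.52 + duty 24458.88 = 179275.88
Difference = |195270.98 − 179275.88| = 15995.10

Supplier B is cheaper by GBP 15995.10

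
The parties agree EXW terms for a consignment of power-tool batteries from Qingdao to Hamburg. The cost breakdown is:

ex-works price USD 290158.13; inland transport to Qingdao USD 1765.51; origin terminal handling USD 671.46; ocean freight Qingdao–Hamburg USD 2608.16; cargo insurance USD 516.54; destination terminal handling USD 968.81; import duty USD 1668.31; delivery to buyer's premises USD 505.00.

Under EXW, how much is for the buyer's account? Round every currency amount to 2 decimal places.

EXW: the seller makes goods available at their premises; the buyer bears all onward costs.
Seller's account: goods 290158.13 = 290158.13
Buyer's account: inland to port 1765.51 + origin terminal 671.46 + freight 2608.16 + insurance 516.54 + destination terminal 968.81 + duty 1668.31 + delivery 505.00 = 8703.79

Buyer's account: USD 8703.79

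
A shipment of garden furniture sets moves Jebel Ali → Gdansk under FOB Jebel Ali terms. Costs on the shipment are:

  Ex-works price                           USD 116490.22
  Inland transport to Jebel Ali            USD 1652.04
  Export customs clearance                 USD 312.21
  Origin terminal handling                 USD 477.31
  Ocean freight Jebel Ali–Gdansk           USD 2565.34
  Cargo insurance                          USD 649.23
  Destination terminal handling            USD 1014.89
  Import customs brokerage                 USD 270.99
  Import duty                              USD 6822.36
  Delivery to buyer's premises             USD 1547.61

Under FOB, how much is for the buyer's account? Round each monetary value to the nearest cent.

FOB: the seller bears costs until goods are on board at the origin port; the buyer bears freight, insurance and all costs thereafter.
Seller's account: goods 116490.22 + inland to port 1652.04 + export clearance 312.21 + origin terminal 477.31 = 118931.78
Buyer's account: freight 2565.34 + insurance 649.23 + destination terminal 1014.89 + brokerage 270.99 + duty 6822.36 + delivery 1547.61 = 12870.42

Buyer's account: USD 12870.42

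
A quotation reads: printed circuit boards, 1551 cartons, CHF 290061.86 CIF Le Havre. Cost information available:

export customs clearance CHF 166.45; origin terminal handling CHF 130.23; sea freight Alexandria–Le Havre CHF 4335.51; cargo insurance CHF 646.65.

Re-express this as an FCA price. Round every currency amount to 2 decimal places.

FCA price: CHF 284949.47

Not relevant to the conversion: export clearance — on the seller under both CIF and FCA; already in the CIF price and stays in the FCA price.
From CIF to FCA, the seller no longer bears: origin terminal, freight, insurance.
FCA price = 290061.86 − 130.23 − 4335.51 − 646.65 = 284949.47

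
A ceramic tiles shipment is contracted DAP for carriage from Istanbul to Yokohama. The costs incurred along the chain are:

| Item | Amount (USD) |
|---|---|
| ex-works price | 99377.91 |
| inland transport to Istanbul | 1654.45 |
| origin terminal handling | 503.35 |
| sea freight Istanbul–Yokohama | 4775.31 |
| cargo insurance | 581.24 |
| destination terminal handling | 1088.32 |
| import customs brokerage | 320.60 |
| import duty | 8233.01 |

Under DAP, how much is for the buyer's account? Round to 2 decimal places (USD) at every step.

Buyer's account: USD 8553.61

DAP: the seller bears all costs to the named destination except import duty and clearance.
Seller's account: goods 99377.91 + inland to port 1654.45 + origin terminal 503.35 + freight 4775.31 + insurance 581.24 + destination terminal 1088.32 = 107980.58
Buyer's account: brokerage 320.60 + duty 8233.01 = 8553.61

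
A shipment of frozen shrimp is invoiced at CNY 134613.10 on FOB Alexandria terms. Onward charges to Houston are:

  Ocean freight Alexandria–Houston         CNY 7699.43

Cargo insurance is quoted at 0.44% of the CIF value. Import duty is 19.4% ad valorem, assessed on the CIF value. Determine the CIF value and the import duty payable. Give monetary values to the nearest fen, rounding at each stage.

CIF value: CNY 142941.47; import duty: CNY 27730.65

Let C be the CIF value. C = FOB price + freight + 0.44% × C
C − 0.44% × C = 134613.10 + 7699.43
0.9956 × C = 142312.53
C = 142312.53 / 0.9956 = 142941.47
Insurance premium = 0.44% × 142941.47 = 628.94
Import duty = 142941.47 × 19.4% = 27730.65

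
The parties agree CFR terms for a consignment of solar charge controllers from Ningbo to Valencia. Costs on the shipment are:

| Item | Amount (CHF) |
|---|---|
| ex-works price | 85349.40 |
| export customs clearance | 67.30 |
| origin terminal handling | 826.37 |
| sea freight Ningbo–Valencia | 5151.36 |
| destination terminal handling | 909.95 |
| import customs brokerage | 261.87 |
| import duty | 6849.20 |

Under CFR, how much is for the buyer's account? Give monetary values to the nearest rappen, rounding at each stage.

CFR: the seller pays costs through ocean freight to the destination port, but not insurance.
Seller's account: goods 85349.40 + export clearance 67.30 + origin terminal 826.37 + freight 5151.36 = 91394.43
Buyer's account: destination terminal 909.95 + brokerage 261.87 + duty 6849.20 = 8021.02

Buyer's account: CHF 8021.02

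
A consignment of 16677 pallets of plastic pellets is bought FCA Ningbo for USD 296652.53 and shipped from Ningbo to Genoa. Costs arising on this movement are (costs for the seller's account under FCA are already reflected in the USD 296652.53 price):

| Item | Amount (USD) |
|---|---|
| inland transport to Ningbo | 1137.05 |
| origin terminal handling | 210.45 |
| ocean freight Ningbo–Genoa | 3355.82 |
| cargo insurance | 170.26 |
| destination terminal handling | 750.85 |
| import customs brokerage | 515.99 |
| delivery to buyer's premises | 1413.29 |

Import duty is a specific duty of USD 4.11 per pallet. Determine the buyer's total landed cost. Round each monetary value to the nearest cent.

Total landed cost: USD 371611.66

FCA: the seller delivers export-cleared goods to the carrier; the buyer bears costs from that point.
Already in the invoice (seller's account under FCA): inland to port — exclude.
CIF value = FCA price + origin terminal + freight + insurance = 296652.53 + 210.45 + 3355.82 + 170.26 = 300389.06
Import duty = 16677 × 4.11 = 68542.47
Buyer bears: origin terminal 210.45 + freight 3355.82 + insurance 170.26 + destination terminal 750.85 + brokerage 515.99 + delivery 1413.29 + duty 68542.47 = 74959.13
Landed cost = invoice 296652.53 + 74959.13 = 371611.66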